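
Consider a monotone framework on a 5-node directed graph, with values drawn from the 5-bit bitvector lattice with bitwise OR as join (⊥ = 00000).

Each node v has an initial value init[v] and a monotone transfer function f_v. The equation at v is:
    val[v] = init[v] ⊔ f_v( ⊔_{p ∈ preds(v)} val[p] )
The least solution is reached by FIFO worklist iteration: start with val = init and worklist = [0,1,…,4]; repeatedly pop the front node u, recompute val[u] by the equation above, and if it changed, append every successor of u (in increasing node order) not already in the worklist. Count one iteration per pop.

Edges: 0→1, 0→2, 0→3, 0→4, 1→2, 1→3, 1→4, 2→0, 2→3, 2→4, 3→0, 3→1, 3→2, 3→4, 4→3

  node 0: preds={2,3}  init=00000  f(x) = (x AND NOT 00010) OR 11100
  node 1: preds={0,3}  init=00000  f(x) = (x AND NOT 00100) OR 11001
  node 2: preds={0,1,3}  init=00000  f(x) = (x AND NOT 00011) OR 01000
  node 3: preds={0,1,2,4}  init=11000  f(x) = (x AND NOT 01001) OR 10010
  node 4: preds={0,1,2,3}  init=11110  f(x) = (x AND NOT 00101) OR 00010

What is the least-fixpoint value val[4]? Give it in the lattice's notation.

11110

Worklist (10 pops):
  #1 pop 0: in=11000 → 11100 (was 00000); enqueue []
  #2 pop 1: in=11100 → 11001 (was 00000); enqueue []
  #3 pop 2: in=11101 → 11100 (was 00000); enqueue [0]
  #4 pop 3: in=11111 → 11110 (was 11000); enqueue [1,2]
  #5 pop 4: in=11111 → 11110 (no change)
  #6 pop 0: in=11110 → 11100 (no change)
  #7 pop 1: in=11110 → 11011 (was 11001); enqueue [3,4]
  #8 pop 2: in=11111 → 11100 (no change)
  #9 pop 3: in=11111 → 11110 (no change)
  #10 pop 4: in=11111 → 11110 (no change)

Fixpoint:
  val[0] = 11100
  val[1] = 11011
  val[2] = 11100
  val[3] = 11110
  val[4] = 11110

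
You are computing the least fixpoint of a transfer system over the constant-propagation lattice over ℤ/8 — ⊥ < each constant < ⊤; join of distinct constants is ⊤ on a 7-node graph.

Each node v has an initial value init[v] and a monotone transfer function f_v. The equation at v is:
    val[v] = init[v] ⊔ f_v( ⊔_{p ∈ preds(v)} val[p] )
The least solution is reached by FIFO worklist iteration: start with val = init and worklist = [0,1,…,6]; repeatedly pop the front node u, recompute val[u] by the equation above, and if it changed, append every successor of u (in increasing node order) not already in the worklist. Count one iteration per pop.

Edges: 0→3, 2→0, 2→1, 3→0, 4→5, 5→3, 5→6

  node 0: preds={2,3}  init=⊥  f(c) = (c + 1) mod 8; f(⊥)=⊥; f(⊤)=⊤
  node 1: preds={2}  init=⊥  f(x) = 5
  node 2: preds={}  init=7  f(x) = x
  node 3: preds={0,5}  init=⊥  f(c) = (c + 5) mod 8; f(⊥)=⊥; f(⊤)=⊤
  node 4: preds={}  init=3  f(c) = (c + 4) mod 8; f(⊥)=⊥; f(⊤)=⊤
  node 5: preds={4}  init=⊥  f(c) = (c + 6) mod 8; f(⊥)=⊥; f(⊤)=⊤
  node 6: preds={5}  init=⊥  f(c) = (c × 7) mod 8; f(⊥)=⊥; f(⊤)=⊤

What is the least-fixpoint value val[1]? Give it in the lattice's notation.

Worklist (10 pops):
  #1 pop 0: in=7 → 0 (was ⊥); enqueue []
  #2 pop 1: in=7 → 5 (was ⊥); enqueue []
  #3 pop 2: in=⊥ → 7 (no change)
  #4 pop 3: in=0 → 5 (was ⊥); enqueue [0]
  #5 pop 4: in=⊥ → 3 (no change)
  #6 pop 5: in=3 → 1 (was ⊥); enqueue [3]
  #7 pop 6: in=1 → 7 (was ⊥); enqueue []
  #8 pop 0: in=⊤ → ⊤ (was 0); enqueue []
  #9 pop 3: in=⊤ → ⊤ (was 5); enqueue [0]
  #10 pop 0: in=⊤ → ⊤ (no change)

Fixpoint:
  val[0] = ⊤
  val[1] = 5
  val[2] = 7
  val[3] = ⊤
  val[4] = 3
  val[5] = 1
  val[6] = 7

5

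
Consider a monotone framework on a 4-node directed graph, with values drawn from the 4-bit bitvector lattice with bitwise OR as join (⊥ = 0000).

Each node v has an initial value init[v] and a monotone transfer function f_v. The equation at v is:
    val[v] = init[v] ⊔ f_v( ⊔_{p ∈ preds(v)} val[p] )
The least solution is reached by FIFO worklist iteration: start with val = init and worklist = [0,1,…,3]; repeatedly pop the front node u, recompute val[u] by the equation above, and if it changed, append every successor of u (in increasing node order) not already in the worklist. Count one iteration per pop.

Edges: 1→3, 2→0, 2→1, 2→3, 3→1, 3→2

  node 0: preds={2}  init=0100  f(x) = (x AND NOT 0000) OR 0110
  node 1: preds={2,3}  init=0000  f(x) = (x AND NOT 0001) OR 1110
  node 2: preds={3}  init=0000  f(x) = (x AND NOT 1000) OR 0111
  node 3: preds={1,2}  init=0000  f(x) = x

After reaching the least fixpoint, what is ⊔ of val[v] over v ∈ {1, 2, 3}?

1111

Iteration log — 7 steps:
  step 1. node 0  ⊔preds=0000  new=0110  old=0100  +wl: 
  step 2. node 1  ⊔preds=0000  new=1110  old=0000  +wl: 
  step 3. node 2  ⊔preds=0000  new=0111  old=0000  +wl: 0,1
  step 4. node 3  ⊔preds=1111  new=1111  old=0000  +wl: 2
  step 5. node 0  ⊔preds=0111  new=0111  old=0110  +wl: 
  step 6. node 1  ⊔preds=1111  new=1110  stable
  step 7. node 2  ⊔preds=1111  new=0111  stable

Least fixpoint reached:
  node 0: 0111
  node 1: 1110
  node 2: 0111
  node 3: 1111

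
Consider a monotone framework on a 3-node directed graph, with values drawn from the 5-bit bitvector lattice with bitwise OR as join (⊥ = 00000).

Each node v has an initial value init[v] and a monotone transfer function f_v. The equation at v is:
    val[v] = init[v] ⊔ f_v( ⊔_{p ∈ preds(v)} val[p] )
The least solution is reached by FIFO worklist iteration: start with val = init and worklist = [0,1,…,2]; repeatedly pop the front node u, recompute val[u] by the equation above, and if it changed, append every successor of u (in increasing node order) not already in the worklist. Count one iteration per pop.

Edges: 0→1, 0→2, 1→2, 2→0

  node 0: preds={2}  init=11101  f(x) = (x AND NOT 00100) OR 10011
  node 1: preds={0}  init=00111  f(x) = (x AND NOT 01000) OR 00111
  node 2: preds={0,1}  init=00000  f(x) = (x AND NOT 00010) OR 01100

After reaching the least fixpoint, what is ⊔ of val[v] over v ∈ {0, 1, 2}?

11111

Iteration log — 4 steps:
  step 1. node 0  ⊔preds=00000  new=11111  old=11101  +wl: 
  step 2. node 1  ⊔preds=11111  new=10111  old=00111  +wl: 
  step 3. node 2  ⊔preds=11111  new=11101  old=00000  +wl: 0
  step 4. node 0  ⊔preds=11101  new=11111  stable

Least fixpoint reached:
  node 0: 11111
  node 1: 10111
  node 2: 11101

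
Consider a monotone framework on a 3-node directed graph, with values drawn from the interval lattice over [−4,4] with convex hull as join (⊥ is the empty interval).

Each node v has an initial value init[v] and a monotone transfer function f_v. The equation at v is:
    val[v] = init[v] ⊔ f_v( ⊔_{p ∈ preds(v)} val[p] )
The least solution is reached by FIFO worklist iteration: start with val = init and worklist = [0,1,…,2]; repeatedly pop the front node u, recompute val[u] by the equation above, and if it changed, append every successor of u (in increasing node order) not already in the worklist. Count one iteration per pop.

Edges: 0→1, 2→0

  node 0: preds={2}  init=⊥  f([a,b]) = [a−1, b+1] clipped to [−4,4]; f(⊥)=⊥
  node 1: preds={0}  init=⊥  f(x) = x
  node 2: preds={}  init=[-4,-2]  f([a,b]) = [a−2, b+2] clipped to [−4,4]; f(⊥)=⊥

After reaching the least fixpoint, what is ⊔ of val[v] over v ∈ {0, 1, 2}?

[-4,-1]

Iteration log — 3 steps:
  step 1. node 0  ⊔preds=[-4,-2]  new=[-4,-1]  old=⊥  +wl: 
  step 2. node 1  ⊔preds=[-4,-1]  new=[-4,-1]  old=⊥  +wl: 
  step 3. node 2  ⊔preds=⊥  new=[-4,-2]  stable

Least fixpoint reached:
  node 0: [-4,-1]
  node 1: [-4,-1]
  node 2: [-4,-2]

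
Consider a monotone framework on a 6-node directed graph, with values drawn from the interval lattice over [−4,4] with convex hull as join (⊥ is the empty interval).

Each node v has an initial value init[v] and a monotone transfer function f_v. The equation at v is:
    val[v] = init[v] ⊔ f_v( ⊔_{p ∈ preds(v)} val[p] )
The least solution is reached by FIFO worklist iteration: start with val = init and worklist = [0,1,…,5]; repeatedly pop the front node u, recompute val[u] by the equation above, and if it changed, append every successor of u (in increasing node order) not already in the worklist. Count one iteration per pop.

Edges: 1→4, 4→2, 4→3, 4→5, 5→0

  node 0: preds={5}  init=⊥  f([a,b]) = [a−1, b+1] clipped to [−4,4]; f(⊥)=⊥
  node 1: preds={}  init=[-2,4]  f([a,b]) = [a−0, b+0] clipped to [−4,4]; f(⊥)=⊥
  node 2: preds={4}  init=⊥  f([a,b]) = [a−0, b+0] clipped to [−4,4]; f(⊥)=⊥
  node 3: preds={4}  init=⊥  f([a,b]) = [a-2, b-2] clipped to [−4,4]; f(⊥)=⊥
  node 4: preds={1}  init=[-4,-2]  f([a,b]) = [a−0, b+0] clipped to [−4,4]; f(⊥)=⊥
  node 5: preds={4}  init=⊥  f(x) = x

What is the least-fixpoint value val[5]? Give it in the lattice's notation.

Iteration log — 9 steps:
  step 1. node 0  ⊔preds=⊥  new=⊥  stable
  step 2. node 1  ⊔preds=⊥  new=[-2,4]  stable
  step 3. node 2  ⊔preds=[-4,-2]  new=[-4,-2]  old=⊥  +wl: 
  step 4. node 3  ⊔preds=[-4,-2]  new=[-4,-4]  old=⊥  +wl: 
  step 5. node 4  ⊔preds=[-2,4]  new=[-4,4]  old=[-4,-2]  +wl: 2,3
  step 6. node 5  ⊔preds=[-4,4]  new=[-4,4]  old=⊥  +wl: 0
  step 7. node 2  ⊔preds=[-4,4]  new=[-4,4]  old=[-4,-2]  +wl: 
  step 8. node 3  ⊔preds=[-4,4]  new=[-4,2]  old=[-4,-4]  +wl: 
  step 9. node 0  ⊔preds=[-4,4]  new=[-4,4]  old=⊥  +wl: 

Least fixpoint reached:
  node 0: [-4,4]
  node 1: [-2,4]
  node 2: [-4,4]
  node 3: [-4,2]
  node 4: [-4,4]
  node 5: [-4,4]

[-4,4]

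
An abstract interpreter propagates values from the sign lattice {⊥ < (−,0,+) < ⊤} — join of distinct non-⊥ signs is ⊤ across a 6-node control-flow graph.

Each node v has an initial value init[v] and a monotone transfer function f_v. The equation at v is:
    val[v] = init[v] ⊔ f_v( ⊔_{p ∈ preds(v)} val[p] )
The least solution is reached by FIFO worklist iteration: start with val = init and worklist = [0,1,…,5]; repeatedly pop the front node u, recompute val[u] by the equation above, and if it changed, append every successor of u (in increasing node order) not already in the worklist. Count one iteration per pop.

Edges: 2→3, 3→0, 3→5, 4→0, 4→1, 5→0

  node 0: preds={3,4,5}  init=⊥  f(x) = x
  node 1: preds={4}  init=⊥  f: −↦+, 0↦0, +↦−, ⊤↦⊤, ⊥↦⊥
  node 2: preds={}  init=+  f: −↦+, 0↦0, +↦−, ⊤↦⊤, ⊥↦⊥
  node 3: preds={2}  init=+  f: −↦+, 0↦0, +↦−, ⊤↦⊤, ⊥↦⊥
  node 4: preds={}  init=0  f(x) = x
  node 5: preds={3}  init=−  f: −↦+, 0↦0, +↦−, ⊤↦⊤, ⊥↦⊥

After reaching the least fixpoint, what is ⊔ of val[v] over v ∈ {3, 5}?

Trace (7 dequeues):
  [1] u=0 | in ⊤ | out ⊤ | prev ⊥ | push {}
  [2] u=1 | in 0 | out 0 | prev ⊥ | push {}
  [3] u=2 | in ⊥ | out + | ==
  [4] u=3 | in + | out ⊤ | prev + | push {0}
  [5] u=4 | in ⊥ | out 0 | ==
  [6] u=5 | in ⊤ | out ⊤ | prev − | push {}
  [7] u=0 | in ⊤ | out ⊤ | ==

Converged values:
  [0] ⊤
  [1] 0
  [2] +
  [3] ⊤
  [4] 0
  [5] ⊤

⊤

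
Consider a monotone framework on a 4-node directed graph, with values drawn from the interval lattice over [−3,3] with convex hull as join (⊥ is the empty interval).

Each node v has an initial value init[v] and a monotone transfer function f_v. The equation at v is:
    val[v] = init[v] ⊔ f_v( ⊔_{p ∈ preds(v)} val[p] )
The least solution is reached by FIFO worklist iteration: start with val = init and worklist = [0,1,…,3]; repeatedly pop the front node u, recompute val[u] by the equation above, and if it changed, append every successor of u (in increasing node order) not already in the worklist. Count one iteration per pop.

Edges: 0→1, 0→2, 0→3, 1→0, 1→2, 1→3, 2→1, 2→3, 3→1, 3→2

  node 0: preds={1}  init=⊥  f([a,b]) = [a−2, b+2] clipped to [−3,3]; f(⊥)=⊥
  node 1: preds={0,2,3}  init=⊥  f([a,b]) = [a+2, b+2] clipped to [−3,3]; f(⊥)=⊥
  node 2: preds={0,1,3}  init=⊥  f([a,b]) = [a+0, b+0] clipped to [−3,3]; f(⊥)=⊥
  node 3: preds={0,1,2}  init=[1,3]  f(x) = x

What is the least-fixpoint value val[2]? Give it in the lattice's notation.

[1,3]

Iteration log — 8 steps:
  step 1. node 0  ⊔preds=⊥  new=⊥  stable
  step 2. node 1  ⊔preds=[1,3]  new=[3,3]  old=⊥  +wl: 0
  step 3. node 2  ⊔preds=[1,3]  new=[1,3]  old=⊥  +wl: 1
  step 4. node 3  ⊔preds=[1,3]  new=[1,3]  stable
  step 5. node 0  ⊔preds=[3,3]  new=[1,3]  old=⊥  +wl: 2,3
  step 6. node 1  ⊔preds=[1,3]  new=[3,3]  stable
  step 7. node 2  ⊔preds=[1,3]  new=[1,3]  stable
  step 8. node 3  ⊔preds=[1,3]  new=[1,3]  stable

Least fixpoint reached:
  node 0: [1,3]
  node 1: [3,3]
  node 2: [1,3]
  node 3: [1,3]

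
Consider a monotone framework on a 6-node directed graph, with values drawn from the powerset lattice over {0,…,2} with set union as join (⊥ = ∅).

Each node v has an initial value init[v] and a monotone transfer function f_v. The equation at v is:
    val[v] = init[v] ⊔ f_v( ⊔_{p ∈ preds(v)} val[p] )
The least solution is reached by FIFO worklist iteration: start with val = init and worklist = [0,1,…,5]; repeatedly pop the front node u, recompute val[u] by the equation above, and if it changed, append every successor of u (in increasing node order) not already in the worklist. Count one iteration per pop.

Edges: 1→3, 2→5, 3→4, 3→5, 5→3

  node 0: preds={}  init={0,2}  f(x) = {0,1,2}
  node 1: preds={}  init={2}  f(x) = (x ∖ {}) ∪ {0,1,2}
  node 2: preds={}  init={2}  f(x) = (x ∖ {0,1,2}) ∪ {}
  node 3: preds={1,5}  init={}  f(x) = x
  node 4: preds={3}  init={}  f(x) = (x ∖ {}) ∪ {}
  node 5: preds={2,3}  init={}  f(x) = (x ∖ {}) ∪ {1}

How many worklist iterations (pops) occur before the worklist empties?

Trace (7 dequeues):
  [1] u=0 | in {} | out {0,1,2} | prev {0,2} | push {}
  [2] u=1 | in {} | out {0,1,2} | prev {2} | push {}
  [3] u=2 | in {} | out {2} | ==
  [4] u=3 | in {0,1,2} | out {0,1,2} | prev {} | push {}
  [5] u=4 | in {0,1,2} | out {0,1,2} | prev {} | push {}
  [6] u=5 | in {0,1,2} | out {0,1,2} | prev {} | push {3}
  [7] u=3 | in {0,1,2} | out {0,1,2} | ==

Converged values:
  [0] {0,1,2}
  [1] {0,1,2}
  [2] {2}
  [3] {0,1,2}
  [4] {0,1,2}
  [5] {0,1,2}

7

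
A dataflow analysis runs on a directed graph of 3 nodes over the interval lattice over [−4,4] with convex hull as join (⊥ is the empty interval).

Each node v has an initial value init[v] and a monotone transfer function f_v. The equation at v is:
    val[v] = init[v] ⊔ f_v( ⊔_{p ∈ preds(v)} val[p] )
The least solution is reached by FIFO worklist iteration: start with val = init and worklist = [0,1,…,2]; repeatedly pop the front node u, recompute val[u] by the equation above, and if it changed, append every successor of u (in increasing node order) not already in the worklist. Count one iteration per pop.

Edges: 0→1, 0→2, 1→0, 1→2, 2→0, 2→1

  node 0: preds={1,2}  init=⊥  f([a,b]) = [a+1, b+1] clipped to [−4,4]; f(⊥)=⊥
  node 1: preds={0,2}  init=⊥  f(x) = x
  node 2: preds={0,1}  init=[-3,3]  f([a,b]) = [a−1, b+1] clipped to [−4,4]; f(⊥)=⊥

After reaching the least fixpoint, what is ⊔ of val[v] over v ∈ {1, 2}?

[-4,4]

Iteration log — 7 steps:
  step 1. node 0  ⊔preds=[-3,3]  new=[-2,4]  old=⊥  +wl: 
  step 2. node 1  ⊔preds=[-3,4]  new=[-3,4]  old=⊥  +wl: 0
  step 3. node 2  ⊔preds=[-3,4]  new=[-4,4]  old=[-3,3]  +wl: 1
  step 4. node 0  ⊔preds=[-4,4]  new=[-3,4]  old=[-2,4]  +wl: 2
  step 5. node 1  ⊔preds=[-4,4]  new=[-4,4]  old=[-3,4]  +wl: 0
  step 6. node 2  ⊔preds=[-4,4]  new=[-4,4]  stable
  step 7. node 0  ⊔preds=[-4,4]  new=[-3,4]  stable

Least fixpoint reached:
  node 0: [-3,4]
  node 1: [-4,4]
  node 2: [-4,4]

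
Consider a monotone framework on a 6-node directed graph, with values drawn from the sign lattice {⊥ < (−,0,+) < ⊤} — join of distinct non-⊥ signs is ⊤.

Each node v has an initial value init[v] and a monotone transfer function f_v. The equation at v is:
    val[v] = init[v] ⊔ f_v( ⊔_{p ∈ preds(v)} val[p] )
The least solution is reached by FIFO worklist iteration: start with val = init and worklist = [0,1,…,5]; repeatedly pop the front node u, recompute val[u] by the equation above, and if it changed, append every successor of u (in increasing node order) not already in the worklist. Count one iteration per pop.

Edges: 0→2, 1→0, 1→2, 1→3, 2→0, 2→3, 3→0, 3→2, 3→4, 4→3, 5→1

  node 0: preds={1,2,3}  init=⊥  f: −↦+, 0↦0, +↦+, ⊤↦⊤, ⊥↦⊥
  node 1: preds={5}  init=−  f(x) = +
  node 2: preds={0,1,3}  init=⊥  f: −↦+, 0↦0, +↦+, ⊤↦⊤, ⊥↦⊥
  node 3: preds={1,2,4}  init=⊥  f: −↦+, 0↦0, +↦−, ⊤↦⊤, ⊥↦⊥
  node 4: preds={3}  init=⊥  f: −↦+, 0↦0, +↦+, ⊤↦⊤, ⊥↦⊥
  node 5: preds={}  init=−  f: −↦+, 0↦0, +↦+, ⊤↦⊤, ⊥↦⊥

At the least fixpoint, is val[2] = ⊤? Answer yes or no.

yes

Worklist (9 pops):
  #1 pop 0: in=− → + (was ⊥); enqueue []
  #2 pop 1: in=− → ⊤ (was −); enqueue [0]
  #3 pop 2: in=⊤ → ⊤ (was ⊥); enqueue []
  #4 pop 3: in=⊤ → ⊤ (was ⊥); enqueue [2]
  #5 pop 4: in=⊤ → ⊤ (was ⊥); enqueue [3]
  #6 pop 5: in=⊥ → − (no change)
  #7 pop 0: in=⊤ → ⊤ (was +); enqueue []
  #8 pop 2: in=⊤ → ⊤ (no change)
  #9 pop 3: in=⊤ → ⊤ (no change)

Fixpoint:
  val[0] = ⊤
  val[1] = ⊤
  val[2] = ⊤
  val[3] = ⊤
  val[4] = ⊤
  val[5] = −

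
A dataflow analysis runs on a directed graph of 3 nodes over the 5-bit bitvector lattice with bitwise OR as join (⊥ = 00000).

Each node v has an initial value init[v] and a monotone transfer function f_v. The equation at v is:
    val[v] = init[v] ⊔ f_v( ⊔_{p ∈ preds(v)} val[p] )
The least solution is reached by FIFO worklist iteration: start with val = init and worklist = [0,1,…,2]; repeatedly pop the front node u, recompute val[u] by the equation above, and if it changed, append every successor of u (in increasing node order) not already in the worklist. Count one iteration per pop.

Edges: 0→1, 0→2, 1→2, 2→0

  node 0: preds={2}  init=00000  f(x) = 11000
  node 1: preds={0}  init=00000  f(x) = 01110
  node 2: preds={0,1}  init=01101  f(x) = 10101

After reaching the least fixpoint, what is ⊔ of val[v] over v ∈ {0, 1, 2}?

Iteration log — 4 steps:
  step 1. node 0  ⊔preds=01101  new=11000  old=00000  +wl: 
  step 2. node 1  ⊔preds=11000  new=01110  old=00000  +wl: 
  step 3. node 2  ⊔preds=11110  new=11101  old=01101  +wl: 0
  step 4. node 0  ⊔preds=11101  new=11000  stable

Least fixpoint reached:
  node 0: 11000
  node 1: 01110
  node 2: 11101

11111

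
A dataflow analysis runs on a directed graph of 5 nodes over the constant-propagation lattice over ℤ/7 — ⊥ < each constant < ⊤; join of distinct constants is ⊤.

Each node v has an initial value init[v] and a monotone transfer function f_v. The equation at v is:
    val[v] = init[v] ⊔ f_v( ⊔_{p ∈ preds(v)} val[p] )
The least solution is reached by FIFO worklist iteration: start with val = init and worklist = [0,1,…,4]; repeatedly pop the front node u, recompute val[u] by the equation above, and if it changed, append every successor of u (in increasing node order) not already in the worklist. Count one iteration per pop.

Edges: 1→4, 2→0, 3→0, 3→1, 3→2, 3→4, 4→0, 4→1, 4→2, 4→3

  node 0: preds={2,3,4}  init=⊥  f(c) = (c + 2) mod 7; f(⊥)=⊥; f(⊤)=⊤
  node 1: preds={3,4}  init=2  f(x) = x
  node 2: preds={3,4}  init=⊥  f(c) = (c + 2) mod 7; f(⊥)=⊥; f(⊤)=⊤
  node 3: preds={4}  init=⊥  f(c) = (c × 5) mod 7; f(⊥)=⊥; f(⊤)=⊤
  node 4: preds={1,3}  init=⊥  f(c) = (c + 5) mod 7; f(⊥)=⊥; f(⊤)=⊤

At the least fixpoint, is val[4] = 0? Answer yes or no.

no

Iteration log — 18 steps:
  step 1. node 0  ⊔preds=⊥  new=⊥  stable
  step 2. node 1  ⊔preds=⊥  new=2  stable
  step 3. node 2  ⊔preds=⊥  new=⊥  stable
  step 4. node 3  ⊔preds=⊥  new=⊥  stable
  step 5. node 4  ⊔preds=2  new=0  old=⊥  +wl: 0,1,2,3
  step 6. node 0  ⊔preds=0  new=2  old=⊥  +wl: 
  step 7. node 1  ⊔preds=0  new=⊤  old=2  +wl: 4
  step 8. node 2  ⊔preds=0  new=2  old=⊥  +wl: 0
  step 9. node 3  ⊔preds=0  new=0  old=⊥  +wl: 1,2
  step 10. node 4  ⊔preds=⊤  new=⊤  old=0  +wl: 3
  step 11. node 0  ⊔preds=⊤  new=⊤  old=2  +wl: 
  step 12. node 1  ⊔preds=⊤  new=⊤  stable
  step 13. node 2  ⊔preds=⊤  new=⊤  old=2  +wl: 0
  step 14. node 3  ⊔preds=⊤  new=⊤  old=0  +wl: 1,2,4
  step 15. node 0  ⊔preds=⊤  new=⊤  stable
  step 16. node 1  ⊔preds=⊤  new=⊤  stable
  step 17. node 2  ⊔preds=⊤  new=⊤  stable
  step 18. node 4  ⊔preds=⊤  new=⊤  stable

Least fixpoint reached:
  node 0: ⊤
  node 1: ⊤
  node 2: ⊤
  node 3: ⊤
  node 4: ⊤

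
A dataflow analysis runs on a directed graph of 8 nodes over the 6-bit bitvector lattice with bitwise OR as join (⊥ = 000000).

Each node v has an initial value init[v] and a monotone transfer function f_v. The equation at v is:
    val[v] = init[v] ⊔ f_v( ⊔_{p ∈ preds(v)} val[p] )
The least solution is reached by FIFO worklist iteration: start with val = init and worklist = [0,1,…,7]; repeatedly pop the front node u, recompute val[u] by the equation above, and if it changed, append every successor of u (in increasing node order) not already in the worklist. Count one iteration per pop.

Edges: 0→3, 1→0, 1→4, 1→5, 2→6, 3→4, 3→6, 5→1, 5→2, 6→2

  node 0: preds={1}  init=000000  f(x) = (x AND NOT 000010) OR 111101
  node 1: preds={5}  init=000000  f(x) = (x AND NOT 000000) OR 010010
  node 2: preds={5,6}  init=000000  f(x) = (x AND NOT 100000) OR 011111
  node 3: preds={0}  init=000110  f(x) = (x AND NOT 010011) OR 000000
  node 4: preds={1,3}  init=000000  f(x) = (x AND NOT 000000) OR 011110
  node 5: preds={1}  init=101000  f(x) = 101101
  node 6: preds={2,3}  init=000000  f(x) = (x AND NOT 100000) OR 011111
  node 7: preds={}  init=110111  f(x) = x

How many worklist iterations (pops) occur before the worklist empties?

Trace (14 dequeues):
  [1] u=0 | in 000000 | out 111101 | prev 000000 | push {}
  [2] u=1 | in 101000 | out 111010 | prev 000000 | push {0}
  [3] u=2 | in 101000 | out 011111 | prev 000000 | push {}
  [4] u=3 | in 111101 | out 101110 | prev 000110 | push {}
  [5] u=4 | in 111110 | out 111110 | prev 000000 | push {}
  [6] u=5 | in 111010 | out 101101 | prev 101000 | push {1,2}
  [7] u=6 | in 111111 | out 011111 | prev 000000 | push {}
  [8] u=7 | in 000000 | out 110111 | ==
  [9] u=0 | in 111010 | out 111101 | ==
  [10] u=1 | in 101101 | out 111111 | prev 111010 | push {0,4,5}
  [11] u=2 | in 111111 | out 011111 | ==
  [12] u=0 | in 111111 | out 111101 | ==
  [13] u=4 | in 111111 | out 111111 | prev 111110 | push {}
  [14] u=5 | in 111111 | out 101101 | ==

Converged values:
  [0] 111101
  [1] 111111
  [2] 011111
  [3] 101110
  [4] 111111
  [5] 101101
  [6] 011111
  [7] 110111

14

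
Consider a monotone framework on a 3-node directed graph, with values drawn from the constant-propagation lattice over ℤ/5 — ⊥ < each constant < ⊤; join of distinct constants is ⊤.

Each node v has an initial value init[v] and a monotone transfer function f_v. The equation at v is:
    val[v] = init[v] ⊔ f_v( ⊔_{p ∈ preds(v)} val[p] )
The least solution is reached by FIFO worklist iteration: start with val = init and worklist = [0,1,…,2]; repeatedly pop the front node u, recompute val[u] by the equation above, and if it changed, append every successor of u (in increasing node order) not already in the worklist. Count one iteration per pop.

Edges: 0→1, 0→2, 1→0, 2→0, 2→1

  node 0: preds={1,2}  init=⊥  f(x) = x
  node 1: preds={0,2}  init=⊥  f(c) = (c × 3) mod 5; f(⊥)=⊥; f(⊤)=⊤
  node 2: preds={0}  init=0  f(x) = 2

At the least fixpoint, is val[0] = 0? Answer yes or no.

Trace (7 dequeues):
  [1] u=0 | in 0 | out 0 | prev ⊥ | push {}
  [2] u=1 | in 0 | out 0 | prev ⊥ | push {0}
  [3] u=2 | in 0 | out ⊤ | prev 0 | push {1}
  [4] u=0 | in ⊤ | out ⊤ | prev 0 | push {2}
  [5] u=1 | in ⊤ | out ⊤ | prev 0 | push {0}
  [6] u=2 | in ⊤ | out ⊤ | ==
  [7] u=0 | in ⊤ | out ⊤ | ==

Converged values:
  [0] ⊤
  [1] ⊤
  [2] ⊤

no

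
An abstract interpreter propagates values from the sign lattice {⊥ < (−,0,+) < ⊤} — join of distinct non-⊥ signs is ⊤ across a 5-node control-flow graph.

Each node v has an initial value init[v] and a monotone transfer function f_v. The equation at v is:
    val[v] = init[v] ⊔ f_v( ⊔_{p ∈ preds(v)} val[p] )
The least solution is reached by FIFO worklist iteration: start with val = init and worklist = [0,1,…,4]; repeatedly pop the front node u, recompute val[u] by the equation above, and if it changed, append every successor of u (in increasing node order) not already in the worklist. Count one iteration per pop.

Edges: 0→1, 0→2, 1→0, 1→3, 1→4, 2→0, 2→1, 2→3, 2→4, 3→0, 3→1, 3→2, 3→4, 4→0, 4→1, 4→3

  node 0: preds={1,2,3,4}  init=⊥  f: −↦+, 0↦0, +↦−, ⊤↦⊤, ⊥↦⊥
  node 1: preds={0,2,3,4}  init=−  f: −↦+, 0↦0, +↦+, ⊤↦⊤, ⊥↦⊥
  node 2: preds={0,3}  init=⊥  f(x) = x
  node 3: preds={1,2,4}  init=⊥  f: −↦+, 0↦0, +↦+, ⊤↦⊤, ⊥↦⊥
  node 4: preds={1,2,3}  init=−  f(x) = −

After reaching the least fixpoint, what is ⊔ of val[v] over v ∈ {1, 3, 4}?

Trace (12 dequeues):
  [1] u=0 | in − | out + | prev ⊥ | push {}
  [2] u=1 | in ⊤ | out ⊤ | prev − | push {0}
  [3] u=2 | in + | out + | prev ⊥ | push {1}
  [4] u=3 | in ⊤ | out ⊤ | prev ⊥ | push {2}
  [5] u=4 | in ⊤ | out − | ==
  [6] u=0 | in ⊤ | out ⊤ | prev + | push {}
  [7] u=1 | in ⊤ | out ⊤ | ==
  [8] u=2 | in ⊤ | out ⊤ | prev + | push {0,1,3,4}
  [9] u=0 | in ⊤ | out ⊤ | ==
  [10] u=1 | in ⊤ | out ⊤ | ==
  [11] u=3 | in ⊤ | out ⊤ | ==
  [12] u=4 | in ⊤ | out − | ==

Converged values:
  [0] ⊤
  [1] ⊤
  [2] ⊤
  [3] ⊤
  [4] −

⊤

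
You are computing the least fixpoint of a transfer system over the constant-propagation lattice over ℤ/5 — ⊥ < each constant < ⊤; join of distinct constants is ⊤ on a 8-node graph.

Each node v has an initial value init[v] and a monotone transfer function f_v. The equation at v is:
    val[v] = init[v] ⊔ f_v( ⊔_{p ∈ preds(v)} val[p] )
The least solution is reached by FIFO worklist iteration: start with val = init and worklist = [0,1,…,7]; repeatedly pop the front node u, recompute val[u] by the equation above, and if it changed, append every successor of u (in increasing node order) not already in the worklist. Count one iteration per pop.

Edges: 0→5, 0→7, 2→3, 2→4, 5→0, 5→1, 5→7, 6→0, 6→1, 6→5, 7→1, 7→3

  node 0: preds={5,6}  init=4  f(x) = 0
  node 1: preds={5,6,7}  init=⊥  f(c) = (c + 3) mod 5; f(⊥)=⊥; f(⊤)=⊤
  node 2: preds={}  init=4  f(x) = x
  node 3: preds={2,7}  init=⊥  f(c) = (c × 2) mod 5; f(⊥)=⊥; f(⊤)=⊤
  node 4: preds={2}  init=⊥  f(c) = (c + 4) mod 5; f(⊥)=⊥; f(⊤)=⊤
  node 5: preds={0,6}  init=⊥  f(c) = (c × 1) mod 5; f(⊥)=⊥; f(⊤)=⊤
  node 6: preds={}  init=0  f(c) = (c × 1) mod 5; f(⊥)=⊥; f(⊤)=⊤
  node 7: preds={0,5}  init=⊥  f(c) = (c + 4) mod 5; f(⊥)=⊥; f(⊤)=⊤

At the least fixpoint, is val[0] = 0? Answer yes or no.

Trace (11 dequeues):
  [1] u=0 | in 0 | out ⊤ | prev 4 | push {}
  [2] u=1 | in 0 | out 3 | prev ⊥ | push {}
  [3] u=2 | in ⊥ | out 4 | ==
  [4] u=3 | in 4 | out 3 | prev ⊥ | push {}
  [5] u=4 | in 4 | out 3 | prev ⊥ | push {}
  [6] u=5 | in ⊤ | out ⊤ | prev ⊥ | push {0,1}
  [7] u=6 | in ⊥ | out 0 | ==
  [8] u=7 | in ⊤ | out ⊤ | prev ⊥ | push {3}
  [9] u=0 | in ⊤ | out ⊤ | ==
  [10] u=1 | in ⊤ | out ⊤ | prev 3 | push {}
  [11] u=3 | in ⊤ | out ⊤ | prev 3 | push {}

Converged values:
  [0] ⊤
  [1] ⊤
  [2] 4
  [3] ⊤
  [4] 3
  [5] ⊤
  [6] 0
  [7] ⊤

no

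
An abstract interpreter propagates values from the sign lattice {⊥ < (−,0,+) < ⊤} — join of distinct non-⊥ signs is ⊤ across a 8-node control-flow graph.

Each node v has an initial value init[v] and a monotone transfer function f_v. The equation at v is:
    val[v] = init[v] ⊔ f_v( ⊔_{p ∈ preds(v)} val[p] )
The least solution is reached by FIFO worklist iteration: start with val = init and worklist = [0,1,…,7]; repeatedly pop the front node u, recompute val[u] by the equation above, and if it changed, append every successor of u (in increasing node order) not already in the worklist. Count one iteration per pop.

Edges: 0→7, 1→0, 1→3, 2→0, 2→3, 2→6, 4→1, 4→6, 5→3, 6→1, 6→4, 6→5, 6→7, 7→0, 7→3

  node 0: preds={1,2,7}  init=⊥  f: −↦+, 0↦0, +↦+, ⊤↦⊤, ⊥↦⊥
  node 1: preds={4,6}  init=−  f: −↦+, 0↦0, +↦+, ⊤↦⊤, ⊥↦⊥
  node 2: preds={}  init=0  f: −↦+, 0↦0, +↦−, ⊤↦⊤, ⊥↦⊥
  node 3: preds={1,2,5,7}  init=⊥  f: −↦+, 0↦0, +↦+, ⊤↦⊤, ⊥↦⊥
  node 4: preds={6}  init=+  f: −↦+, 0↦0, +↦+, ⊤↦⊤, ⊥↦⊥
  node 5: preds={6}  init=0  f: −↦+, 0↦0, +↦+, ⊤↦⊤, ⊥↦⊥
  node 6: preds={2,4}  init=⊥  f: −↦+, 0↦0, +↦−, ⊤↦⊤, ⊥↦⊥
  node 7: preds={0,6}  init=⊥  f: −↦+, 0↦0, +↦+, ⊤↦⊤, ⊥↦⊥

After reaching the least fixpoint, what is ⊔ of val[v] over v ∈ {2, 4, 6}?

Trace (15 dequeues):
  [1] u=0 | in ⊤ | out ⊤ | prev ⊥ | push {}
  [2] u=1 | in + | out ⊤ | prev − | push {0}
  [3] u=2 | in ⊥ | out 0 | ==
  [4] u=3 | in ⊤ | out ⊤ | prev ⊥ | push {}
  [5] u=4 | in ⊥ | out + | ==
  [6] u=5 | in ⊥ | out 0 | ==
  [7] u=6 | in ⊤ | out ⊤ | prev ⊥ | push {1,4,5}
  [8] u=7 | in ⊤ | out ⊤ | prev ⊥ | push {3}
  [9] u=0 | in ⊤ | out ⊤ | ==
  [10] u=1 | in ⊤ | out ⊤ | ==
  [11] u=4 | in ⊤ | out ⊤ | prev + | push {1,6}
  [12] u=5 | in ⊤ | out ⊤ | prev 0 | push {}
  [13] u=3 | in ⊤ | out ⊤ | ==
  [14] u=1 | in ⊤ | out ⊤ | ==
  [15] u=6 | in ⊤ | out ⊤ | ==

Converged values:
  [0] ⊤
  [1] ⊤
  [2] 0
  [3] ⊤
  [4] ⊤
  [5] ⊤
  [6] ⊤
  [7] ⊤

⊤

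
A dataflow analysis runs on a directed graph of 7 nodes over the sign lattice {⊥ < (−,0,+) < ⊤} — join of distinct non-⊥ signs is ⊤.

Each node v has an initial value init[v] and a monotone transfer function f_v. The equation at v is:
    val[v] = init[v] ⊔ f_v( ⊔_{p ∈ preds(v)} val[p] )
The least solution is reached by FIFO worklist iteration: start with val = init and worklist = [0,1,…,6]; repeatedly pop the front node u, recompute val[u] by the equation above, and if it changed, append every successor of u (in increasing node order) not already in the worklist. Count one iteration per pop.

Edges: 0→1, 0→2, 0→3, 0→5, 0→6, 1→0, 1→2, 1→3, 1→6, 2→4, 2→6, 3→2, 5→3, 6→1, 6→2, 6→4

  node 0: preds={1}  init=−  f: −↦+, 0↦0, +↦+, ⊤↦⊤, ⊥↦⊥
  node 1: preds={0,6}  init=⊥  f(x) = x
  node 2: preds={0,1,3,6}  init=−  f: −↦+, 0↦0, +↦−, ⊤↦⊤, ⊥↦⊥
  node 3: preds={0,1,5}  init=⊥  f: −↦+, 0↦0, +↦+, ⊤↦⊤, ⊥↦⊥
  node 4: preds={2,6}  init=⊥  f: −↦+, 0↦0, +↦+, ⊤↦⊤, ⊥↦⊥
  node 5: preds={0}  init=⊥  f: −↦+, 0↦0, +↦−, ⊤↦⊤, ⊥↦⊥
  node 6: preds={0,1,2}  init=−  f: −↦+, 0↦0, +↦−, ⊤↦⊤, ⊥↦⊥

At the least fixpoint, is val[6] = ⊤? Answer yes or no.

Worklist (17 pops):
  #1 pop 0: in=⊥ → − (no change)
  #2 pop 1: in=− → − (was ⊥); enqueue [0]
  #3 pop 2: in=− → ⊤ (was −); enqueue []
  #4 pop 3: in=− → + (was ⊥); enqueue [2]
  #5 pop 4: in=⊤ → ⊤ (was ⊥); enqueue []
  #6 pop 5: in=− → + (was ⊥); enqueue [3]
  #7 pop 6: in=⊤ → ⊤ (was −); enqueue [1,4]
  #8 pop 0: in=− → ⊤ (was −); enqueue [5,6]
  #9 pop 2: in=⊤ → ⊤ (no change)
  #10 pop 3: in=⊤ → ⊤ (was +); enqueue [2]
  #11 pop 1: in=⊤ → ⊤ (was −); enqueue [0,3]
  #12 pop 4: in=⊤ → ⊤ (no change)
  #13 pop 5: in=⊤ → ⊤ (was +); enqueue []
  #14 pop 6: in=⊤ → ⊤ (no change)
  #15 pop 2: in=⊤ → ⊤ (no change)
  #16 pop 0: in=⊤ → ⊤ (no change)
  #17 pop 3: in=⊤ → ⊤ (no change)

Fixpoint:
  val[0] = ⊤
  val[1] = ⊤
  val[2] = ⊤
  val[3] = ⊤
  val[4] = ⊤
  val[5] = ⊤
  val[6] = ⊤

yes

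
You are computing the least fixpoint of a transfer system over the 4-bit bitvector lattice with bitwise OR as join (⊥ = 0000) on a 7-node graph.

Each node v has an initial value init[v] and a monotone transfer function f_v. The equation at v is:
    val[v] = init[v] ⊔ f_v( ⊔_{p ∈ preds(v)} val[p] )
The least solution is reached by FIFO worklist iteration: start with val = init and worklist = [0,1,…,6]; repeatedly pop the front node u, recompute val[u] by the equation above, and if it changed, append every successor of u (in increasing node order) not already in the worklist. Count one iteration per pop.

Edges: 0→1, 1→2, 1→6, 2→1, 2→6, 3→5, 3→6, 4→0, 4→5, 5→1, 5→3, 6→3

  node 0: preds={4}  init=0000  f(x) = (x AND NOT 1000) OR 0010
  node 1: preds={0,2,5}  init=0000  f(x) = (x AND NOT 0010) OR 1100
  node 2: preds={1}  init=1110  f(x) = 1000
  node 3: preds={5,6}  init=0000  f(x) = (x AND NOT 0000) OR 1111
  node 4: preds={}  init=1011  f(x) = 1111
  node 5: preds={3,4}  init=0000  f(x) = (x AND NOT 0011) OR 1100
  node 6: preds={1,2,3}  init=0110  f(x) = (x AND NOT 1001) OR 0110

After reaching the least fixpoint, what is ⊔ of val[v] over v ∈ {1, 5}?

Trace (10 dequeues):
  [1] u=0 | in 1011 | out 0011 | prev 0000 | push {}
  [2] u=1 | in 1111 | out 1101 | prev 0000 | push {}
  [3] u=2 | in 1101 | out 1110 | ==
  [4] u=3 | in 0110 | out 1111 | prev 0000 | push {}
  [5] u=4 | in 0000 | out 1111 | prev 1011 | push {0}
  [6] u=5 | in 1111 | out 1100 | prev 0000 | push {1,3}
  [7] u=6 | in 1111 | out 0110 | ==
  [8] u=0 | in 1111 | out 0111 | prev 0011 | push {}
  [9] u=1 | in 1111 | out 1101 | ==
  [10] u=3 | in 1110 | out 1111 | ==

Converged values:
  [0] 0111
  [1] 1101
  [2] 1110
  [3] 1111
  [4] 1111
  [5] 1100
  [6] 0110

1101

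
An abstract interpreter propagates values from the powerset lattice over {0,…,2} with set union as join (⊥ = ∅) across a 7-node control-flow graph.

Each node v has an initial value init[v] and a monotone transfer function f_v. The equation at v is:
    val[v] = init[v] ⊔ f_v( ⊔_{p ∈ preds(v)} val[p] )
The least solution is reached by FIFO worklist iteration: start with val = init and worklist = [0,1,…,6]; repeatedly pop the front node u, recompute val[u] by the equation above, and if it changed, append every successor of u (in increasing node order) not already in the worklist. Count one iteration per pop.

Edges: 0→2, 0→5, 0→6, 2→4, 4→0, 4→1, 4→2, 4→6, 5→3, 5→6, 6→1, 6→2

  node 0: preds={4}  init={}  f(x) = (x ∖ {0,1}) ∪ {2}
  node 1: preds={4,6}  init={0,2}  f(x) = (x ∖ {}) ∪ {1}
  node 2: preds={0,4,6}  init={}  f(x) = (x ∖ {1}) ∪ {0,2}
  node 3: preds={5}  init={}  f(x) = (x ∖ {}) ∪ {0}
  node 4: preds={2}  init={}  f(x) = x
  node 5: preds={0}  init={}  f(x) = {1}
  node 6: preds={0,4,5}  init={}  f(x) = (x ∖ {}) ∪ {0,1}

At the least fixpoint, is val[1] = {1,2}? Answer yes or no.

Iteration log — 11 steps:
  step 1. node 0  ⊔preds={}  new={2}  old={}  +wl: 
  step 2. node 1  ⊔preds={}  new={0,1,2}  old={0,2}  +wl: 
  step 3. node 2  ⊔preds={2}  new={0,2}  old={}  +wl: 
  step 4. node 3  ⊔preds={}  new={0}  old={}  +wl: 
  step 5. node 4  ⊔preds={0,2}  new={0,2}  old={}  +wl: 0,1,2
  step 6. node 5  ⊔preds={2}  new={1}  old={}  +wl: 3
  step 7. node 6  ⊔preds={0,1,2}  new={0,1,2}  old={}  +wl: 
  step 8. node 0  ⊔preds={0,2}  new={2}  stable
  step 9. node 1  ⊔preds={0,1,2}  new={0,1,2}  stable
  step 10. node 2  ⊔preds={0,1,2}  new={0,2}  stable
  step 11. node 3  ⊔preds={1}  new={0,1}  old={0}  +wl: 

Least fixpoint reached:
  node 0: {2}
  node 1: {0,1,2}
  node 2: {0,2}
  node 3: {0,1}
  node 4: {0,2}
  node 5: {1}
  node 6: {0,1,2}

no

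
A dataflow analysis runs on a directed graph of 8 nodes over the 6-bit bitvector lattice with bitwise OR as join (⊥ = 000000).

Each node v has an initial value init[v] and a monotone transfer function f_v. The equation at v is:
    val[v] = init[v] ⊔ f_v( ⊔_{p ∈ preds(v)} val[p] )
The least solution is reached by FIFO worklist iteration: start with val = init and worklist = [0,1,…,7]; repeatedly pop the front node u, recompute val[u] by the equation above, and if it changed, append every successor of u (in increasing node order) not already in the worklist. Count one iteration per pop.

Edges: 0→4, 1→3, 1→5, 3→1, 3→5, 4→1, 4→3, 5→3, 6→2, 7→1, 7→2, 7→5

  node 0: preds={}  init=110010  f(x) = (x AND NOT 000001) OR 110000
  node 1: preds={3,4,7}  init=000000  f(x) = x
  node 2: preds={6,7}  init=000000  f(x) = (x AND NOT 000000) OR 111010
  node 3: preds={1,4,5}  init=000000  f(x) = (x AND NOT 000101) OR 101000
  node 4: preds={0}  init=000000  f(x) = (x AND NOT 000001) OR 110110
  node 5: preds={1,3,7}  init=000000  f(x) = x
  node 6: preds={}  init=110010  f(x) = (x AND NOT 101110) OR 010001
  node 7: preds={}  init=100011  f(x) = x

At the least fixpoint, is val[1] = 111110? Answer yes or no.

no

Trace (14 dequeues):
  [1] u=0 | in 000000 | out 110010 | ==
  [2] u=1 | in 100011 | out 100011 | prev 000000 | push {}
  [3] u=2 | in 110011 | out 111011 | prev 000000 | push {}
  [4] u=3 | in 100011 | out 101010 | prev 000000 | push {1}
  [5] u=4 | in 110010 | out 110110 | prev 000000 | push {3}
  [6] u=5 | in 101011 | out 101011 | prev 000000 | push {}
  [7] u=6 | in 000000 | out 110011 | prev 110010 | push {2}
  [8] u=7 | in 000000 | out 100011 | ==
  [9] u=1 | in 111111 | out 111111 | prev 100011 | push {5}
  [10] u=3 | in 111111 | out 111010 | prev 101010 | push {1}
  [11] u=2 | in 110011 | out 111011 | ==
  [12] u=5 | in 111111 | out 111111 | prev 101011 | push {3}
  [13] u=1 | in 111111 | out 111111 | ==
  [14] u=3 | in 111111 | out 111010 | ==

Converged values:
  [0] 110010
  [1] 111111
  [2] 111011
  [3] 111010
  [4] 110110
  [5] 111111
  [6] 110011
  [7] 100011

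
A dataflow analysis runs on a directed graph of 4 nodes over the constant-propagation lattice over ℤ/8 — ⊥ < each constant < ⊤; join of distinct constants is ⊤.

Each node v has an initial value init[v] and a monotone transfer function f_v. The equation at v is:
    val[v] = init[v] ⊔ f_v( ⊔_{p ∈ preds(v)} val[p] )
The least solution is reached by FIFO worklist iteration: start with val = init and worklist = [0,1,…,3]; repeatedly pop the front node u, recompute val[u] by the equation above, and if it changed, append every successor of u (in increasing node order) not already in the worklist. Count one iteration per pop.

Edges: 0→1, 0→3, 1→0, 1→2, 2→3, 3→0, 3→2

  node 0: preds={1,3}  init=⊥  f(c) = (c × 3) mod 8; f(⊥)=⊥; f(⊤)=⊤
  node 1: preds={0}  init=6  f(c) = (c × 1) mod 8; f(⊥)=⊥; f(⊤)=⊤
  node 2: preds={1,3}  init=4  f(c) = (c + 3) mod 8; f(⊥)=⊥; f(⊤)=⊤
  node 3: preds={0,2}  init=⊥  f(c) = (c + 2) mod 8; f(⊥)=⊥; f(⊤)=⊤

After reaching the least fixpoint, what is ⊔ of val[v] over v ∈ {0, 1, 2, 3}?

Worklist (8 pops):
  #1 pop 0: in=6 → 2 (was ⊥); enqueue []
  #2 pop 1: in=2 → ⊤ (was 6); enqueue [0]
  #3 pop 2: in=⊤ → ⊤ (was 4); enqueue []
  #4 pop 3: in=⊤ → ⊤ (was ⊥); enqueue [2]
  #5 pop 0: in=⊤ → ⊤ (was 2); enqueue [1,3]
  #6 pop 2: in=⊤ → ⊤ (no change)
  #7 pop 1: in=⊤ → ⊤ (no change)
  #8 pop 3: in=⊤ → ⊤ (no change)

Fixpoint:
  val[0] = ⊤
  val[1] = ⊤
  val[2] = ⊤
  val[3] = ⊤

⊤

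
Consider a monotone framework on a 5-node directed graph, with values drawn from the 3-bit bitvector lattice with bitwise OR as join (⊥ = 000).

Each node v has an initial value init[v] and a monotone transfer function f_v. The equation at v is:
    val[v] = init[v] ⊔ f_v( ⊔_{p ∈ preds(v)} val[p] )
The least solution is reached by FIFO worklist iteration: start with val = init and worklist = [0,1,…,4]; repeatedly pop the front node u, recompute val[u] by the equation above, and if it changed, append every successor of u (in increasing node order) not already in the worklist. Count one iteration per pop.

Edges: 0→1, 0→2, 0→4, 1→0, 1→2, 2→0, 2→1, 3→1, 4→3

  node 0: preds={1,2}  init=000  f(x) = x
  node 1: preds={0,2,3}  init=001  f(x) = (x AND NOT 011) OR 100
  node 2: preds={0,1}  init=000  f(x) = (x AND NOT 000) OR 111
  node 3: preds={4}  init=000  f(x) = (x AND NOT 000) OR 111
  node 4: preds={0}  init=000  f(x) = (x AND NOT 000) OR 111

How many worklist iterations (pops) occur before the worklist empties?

Worklist (10 pops):
  #1 pop 0: in=001 → 001 (was 000); enqueue []
  #2 pop 1: in=001 → 101 (was 001); enqueue [0]
  #3 pop 2: in=101 → 111 (was 000); enqueue [1]
  #4 pop 3: in=000 → 111 (was 000); enqueue []
  #5 pop 4: in=001 → 111 (was 000); enqueue [3]
  #6 pop 0: in=111 → 111 (was 001); enqueue [2,4]
  #7 pop 1: in=111 → 101 (no change)
  #8 pop 3: in=111 → 111 (no change)
  #9 pop 2: in=111 → 111 (no change)
  #10 pop 4: in=111 → 111 (no change)

Fixpoint:
  val[0] = 111
  val[1] = 101
  val[2] = 111
  val[3] = 111
  val[4] = 111

10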